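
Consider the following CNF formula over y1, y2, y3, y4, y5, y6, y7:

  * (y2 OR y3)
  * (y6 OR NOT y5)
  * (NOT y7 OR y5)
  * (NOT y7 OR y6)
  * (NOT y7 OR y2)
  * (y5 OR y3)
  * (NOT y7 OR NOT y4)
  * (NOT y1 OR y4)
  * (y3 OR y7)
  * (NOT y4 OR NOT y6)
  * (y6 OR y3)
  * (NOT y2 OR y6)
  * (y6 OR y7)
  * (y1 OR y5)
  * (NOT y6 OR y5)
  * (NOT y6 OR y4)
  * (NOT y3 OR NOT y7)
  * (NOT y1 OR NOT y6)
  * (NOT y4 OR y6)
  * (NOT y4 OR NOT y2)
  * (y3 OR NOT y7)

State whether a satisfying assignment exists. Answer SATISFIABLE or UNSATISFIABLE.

UNSATISFIABLE

y6 = True:
  propagation gives y4=False; an empty clause results — contradiction.
y6 = False:
  propagation gives y5=False, y7=False; an empty clause results — contradiction.
Every branch closes, so no satisfying assignment exists.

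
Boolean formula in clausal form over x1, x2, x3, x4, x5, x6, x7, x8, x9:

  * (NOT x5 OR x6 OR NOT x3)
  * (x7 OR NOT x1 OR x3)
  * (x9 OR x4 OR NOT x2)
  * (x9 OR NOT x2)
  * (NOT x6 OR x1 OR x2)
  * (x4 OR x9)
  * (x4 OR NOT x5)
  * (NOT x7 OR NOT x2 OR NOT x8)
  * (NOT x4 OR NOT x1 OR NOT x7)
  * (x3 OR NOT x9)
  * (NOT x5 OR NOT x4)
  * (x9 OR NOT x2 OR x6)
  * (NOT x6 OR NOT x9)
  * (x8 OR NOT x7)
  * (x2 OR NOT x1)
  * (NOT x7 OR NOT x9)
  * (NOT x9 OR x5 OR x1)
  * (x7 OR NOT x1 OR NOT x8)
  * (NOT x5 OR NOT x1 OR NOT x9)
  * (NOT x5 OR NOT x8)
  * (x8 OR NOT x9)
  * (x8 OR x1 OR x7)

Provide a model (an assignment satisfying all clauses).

Try x1 = False.
Try x2 = False.
  then x6 is forced to False.
For the remaining variables, x3 = False, x4 = True, x5 = False, x7 = False, x8 = True, x9 = False works.

x1 = False, x2 = False, x3 = False, x4 = True, x5 = False, x6 = False, x7 = False, x8 = True, x9 = False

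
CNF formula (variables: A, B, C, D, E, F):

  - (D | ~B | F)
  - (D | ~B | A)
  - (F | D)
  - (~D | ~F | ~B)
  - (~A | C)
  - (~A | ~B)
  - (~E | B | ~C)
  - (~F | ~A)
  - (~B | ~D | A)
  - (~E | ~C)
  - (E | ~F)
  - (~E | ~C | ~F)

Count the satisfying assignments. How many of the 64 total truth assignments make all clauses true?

6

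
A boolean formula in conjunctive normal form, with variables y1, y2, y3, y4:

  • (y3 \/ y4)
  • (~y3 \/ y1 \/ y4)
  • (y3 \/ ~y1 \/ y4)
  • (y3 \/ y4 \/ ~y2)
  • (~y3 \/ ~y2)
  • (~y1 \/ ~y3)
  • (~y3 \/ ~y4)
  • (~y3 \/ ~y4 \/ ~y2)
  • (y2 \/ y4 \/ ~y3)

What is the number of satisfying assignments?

Satisfying assignments:
  y1=F y2=F y3=F y4=T
  y1=F y2=T y3=F y4=T
  y1=T y2=F y3=F y4=T
  y1=T y2=T y3=F y4=T
That's 4 in total.

4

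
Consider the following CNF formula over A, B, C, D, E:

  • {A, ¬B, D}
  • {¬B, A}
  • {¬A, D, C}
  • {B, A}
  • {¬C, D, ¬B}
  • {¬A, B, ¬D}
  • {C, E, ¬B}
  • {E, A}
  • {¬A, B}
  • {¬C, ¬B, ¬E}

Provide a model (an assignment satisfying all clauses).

Try A = True.
  then B is forced to True.
For the remaining variables, C = True, D = True, E = False works.
Check each clause:
  1. {D, ¬B, A} — A is true.
  2. {A, ¬B} — A is true.
  3. {C, D, ¬A} — C is true.
  4. {A, B} — A is true.
  5. {D, ¬B, ¬C} — D is true.
  6. {¬D, ¬A, B} — B is true.
  7. {E, C, ¬B} — C is true.
  8. {A, E} — A is true.
  9. {B, ¬A} — B is true.
  10. {¬C, ¬E, ¬B} — ¬E is true.

A=T, B=T, C=T, D=T, E=F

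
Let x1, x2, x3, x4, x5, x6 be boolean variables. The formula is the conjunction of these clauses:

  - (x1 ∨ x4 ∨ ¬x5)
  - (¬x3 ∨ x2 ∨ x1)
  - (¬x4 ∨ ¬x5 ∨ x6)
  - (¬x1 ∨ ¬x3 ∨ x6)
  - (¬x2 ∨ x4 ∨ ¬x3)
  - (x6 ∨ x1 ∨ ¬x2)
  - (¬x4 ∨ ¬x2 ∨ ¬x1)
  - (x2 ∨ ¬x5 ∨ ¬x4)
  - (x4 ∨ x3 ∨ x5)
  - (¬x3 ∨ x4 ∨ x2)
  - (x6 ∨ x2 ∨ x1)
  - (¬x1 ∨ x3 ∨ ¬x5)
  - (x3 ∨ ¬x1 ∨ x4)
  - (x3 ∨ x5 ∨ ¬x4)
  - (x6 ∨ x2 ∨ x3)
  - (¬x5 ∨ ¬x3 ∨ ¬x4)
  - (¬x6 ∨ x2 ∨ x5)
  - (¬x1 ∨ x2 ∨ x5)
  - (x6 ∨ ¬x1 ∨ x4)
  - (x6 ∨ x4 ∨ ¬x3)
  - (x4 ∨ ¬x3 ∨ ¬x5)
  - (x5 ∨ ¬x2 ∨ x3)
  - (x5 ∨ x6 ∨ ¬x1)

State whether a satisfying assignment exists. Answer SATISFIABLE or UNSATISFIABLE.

Set x1 = False and propagate.
The remaining clauses are satisfied by x2 = True, x3 = True, x4 = True, x5 = False, x6 = True.
Every clause has at least one true literal under this assignment.
So x1 = F, x2 = T, x3 = T, x4 = T, x5 = F, x6 = T is a satisfying assignment.

SATISFIABLE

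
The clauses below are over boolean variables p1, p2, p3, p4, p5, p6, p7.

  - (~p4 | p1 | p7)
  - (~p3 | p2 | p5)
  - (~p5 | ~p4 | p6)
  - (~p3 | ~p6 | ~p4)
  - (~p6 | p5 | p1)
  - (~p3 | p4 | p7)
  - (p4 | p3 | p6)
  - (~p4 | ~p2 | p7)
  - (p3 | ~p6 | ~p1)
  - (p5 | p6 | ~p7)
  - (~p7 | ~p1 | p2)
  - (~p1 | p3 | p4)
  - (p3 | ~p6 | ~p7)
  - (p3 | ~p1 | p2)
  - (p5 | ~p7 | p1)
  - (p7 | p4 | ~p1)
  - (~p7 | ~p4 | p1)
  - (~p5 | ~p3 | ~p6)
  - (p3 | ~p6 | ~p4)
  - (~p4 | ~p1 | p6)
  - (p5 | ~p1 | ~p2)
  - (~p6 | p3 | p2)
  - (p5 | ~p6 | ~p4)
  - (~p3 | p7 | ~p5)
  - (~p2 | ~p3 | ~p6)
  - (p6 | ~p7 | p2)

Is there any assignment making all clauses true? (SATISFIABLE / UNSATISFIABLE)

Set p1 = True and propagate.
Set p2 = True and propagate.
  then p5 is forced to True.
For the remaining variables, p3 = True, p4 = False, p6 = False, p7 = True works.
Every clause has at least one true literal under this assignment.
So p1=True, p2=True, p3=True, p4=False, p5=True, p6=False, p7=True is a satisfying assignment.

SATISFIABLE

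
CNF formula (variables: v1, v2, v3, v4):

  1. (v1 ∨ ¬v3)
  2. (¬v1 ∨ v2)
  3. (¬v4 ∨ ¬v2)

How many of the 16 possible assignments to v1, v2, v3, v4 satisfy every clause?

5

The models are:
  v1=F v2=F v3=F v4=F
  v1=F v2=F v3=F v4=T
  v1=F v2=T v3=F v4=F
  v1=T v2=T v3=F v4=F
  v1=T v2=T v3=T v4=F
Count: 5.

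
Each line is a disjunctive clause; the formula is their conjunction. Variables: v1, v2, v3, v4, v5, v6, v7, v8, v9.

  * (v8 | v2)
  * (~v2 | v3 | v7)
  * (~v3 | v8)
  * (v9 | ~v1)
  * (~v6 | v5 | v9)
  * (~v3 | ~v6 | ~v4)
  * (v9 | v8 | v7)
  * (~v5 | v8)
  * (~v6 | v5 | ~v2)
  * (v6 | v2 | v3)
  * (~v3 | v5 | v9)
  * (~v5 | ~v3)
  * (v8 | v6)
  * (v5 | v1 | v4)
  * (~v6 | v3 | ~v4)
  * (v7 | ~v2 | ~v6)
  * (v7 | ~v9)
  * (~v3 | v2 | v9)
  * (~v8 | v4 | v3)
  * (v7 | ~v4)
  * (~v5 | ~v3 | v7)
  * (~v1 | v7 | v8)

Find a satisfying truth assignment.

v1=False, v2=True, v3=False, v4=True, v5=False, v6=False, v7=True, v8=True, v9=True

Check each clause:
  1. (v8 | v2) — v8 is true.
  2. (v3 | v7 | ~v2) — v7 is true.
  3. (v8 | ~v3) — v8 is true.
  4. (v9 | ~v1) — v9 is true.
  5. (v9 | v5 | ~v6) — v9 is true.
  6. (~v4 | ~v3 | ~v6) — ~v6 is true.
  7. (v9 | v7 | v8) — v8 is true.
  8. (~v5 | v8) — v8 is true.
  9. (~v6 | ~v2 | v5) — ~v6 is true.
  10. (v2 | v6 | v3) — v2 is true.
  11. (~v3 | v9 | v5) — v9 is true.
  12. (~v3 | ~v5) — ~v5 is true.
  13. (v6 | v8) — v8 is true.
  14. (v1 | v4 | v5) — v4 is true.
  15. (v3 | ~v4 | ~v6) — ~v6 is true.
  16. (~v6 | ~v2 | v7) — ~v6 is true.
  17. (v7 | ~v9) — v7 is true.
  18. (v9 | v2 | ~v3) — v9 is true.
  19. (~v8 | v3 | v4) — v4 is true.
  20. (~v4 | v7) — v7 is true.
  21. (~v3 | ~v5 | v7) — ~v5 is true.
  22. (v7 | v8 | ~v1) — v8 is true.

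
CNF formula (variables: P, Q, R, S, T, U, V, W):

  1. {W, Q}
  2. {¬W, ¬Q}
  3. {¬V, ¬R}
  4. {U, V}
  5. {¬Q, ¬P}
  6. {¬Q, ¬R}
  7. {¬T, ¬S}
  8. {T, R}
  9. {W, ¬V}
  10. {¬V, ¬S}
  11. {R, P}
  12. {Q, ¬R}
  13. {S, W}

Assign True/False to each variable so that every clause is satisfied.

U occurs only positively in the remaining clauses — set U = True.
Try P = True.
  then Q is forced to False.
  then W is forced to True.
  then R is forced to False.
  then T is forced to True.
  then S is forced to False.
V is now unconstrained; take V = False.

P=True, Q=False, R=False, S=False, T=True, U=True, V=False, W=True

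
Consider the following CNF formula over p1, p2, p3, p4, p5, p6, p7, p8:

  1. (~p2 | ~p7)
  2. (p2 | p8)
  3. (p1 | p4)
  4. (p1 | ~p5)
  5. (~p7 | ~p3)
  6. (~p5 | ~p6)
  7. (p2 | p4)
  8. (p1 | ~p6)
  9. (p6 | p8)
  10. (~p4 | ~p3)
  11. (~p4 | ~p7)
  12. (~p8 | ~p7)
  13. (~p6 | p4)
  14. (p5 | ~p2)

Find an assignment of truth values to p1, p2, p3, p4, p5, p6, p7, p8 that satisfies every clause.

p1=T  p2=F  p3=F  p4=T  p5=F  p6=F  p7=F  p8=T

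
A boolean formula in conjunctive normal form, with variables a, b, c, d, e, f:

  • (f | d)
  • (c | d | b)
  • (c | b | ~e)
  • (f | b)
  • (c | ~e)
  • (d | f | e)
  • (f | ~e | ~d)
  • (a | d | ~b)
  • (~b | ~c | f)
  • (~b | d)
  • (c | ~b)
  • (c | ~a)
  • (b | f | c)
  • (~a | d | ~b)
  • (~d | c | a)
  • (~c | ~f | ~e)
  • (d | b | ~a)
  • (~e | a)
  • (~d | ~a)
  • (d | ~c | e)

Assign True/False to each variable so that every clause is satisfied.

Try a = False.
  then e is forced to False.
Set b = False and propagate.
  then f is forced to True.
The remaining clauses are satisfied by c = True, d = True.

a = 0  b = 0  c = 1  d = 1  e = 0  f = 1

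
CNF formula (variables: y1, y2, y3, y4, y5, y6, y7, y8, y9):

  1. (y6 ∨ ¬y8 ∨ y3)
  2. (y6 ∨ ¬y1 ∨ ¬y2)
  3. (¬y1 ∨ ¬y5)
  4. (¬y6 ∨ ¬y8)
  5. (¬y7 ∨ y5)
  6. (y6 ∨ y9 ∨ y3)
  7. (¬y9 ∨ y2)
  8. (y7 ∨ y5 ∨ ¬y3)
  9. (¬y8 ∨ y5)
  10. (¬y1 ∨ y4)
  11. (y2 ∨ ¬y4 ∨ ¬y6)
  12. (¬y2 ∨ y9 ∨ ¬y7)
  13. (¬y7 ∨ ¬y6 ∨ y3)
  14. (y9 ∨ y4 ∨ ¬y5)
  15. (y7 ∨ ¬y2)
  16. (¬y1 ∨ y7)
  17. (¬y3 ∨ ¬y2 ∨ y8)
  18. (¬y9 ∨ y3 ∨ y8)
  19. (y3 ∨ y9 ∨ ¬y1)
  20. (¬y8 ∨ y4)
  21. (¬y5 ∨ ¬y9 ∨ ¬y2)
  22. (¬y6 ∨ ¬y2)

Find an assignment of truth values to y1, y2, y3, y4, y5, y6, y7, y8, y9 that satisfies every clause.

y1 = False, y2 = False, y3 = False, y4 = False, y5 = False, y6 = True, y7 = False, y8 = False, y9 = False

y1 occurs only negated in the remaining clauses — set y1 = False.
Branch on y2: take y2 = False.
  then y9 is forced to False.
For the remaining variables, y3 = False, y4 = False, y5 = False, y6 = True, y7 = False, y8 = False works.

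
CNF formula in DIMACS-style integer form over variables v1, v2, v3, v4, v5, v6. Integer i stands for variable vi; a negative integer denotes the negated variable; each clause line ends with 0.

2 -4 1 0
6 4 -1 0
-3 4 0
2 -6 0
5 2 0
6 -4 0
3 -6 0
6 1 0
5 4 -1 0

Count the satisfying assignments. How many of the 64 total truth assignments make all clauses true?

Satisfying assignments:
  v1=F v2=T v3=T v4=T v5=F v6=T
  v1=F v2=T v3=T v4=T v5=T v6=T
  v1=T v2=T v3=T v4=T v5=F v6=T
  v1=T v2=T v3=T v4=T v5=T v6=T
Count: 4.

4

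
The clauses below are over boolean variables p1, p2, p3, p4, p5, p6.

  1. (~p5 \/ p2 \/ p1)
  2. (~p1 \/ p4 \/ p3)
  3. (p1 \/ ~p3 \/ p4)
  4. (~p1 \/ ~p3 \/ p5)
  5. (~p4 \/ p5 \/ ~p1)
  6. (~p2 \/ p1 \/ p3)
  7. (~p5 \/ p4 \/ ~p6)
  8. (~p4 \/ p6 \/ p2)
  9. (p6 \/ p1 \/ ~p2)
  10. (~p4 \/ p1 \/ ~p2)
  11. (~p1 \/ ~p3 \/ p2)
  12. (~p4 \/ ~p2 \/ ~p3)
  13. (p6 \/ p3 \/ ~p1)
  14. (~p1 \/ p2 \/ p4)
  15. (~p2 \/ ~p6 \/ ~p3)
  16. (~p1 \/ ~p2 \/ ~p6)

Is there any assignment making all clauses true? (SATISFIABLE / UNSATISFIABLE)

Branch on p1: take p1 = False.
The remaining clauses are satisfied by p2 = False, p3 = False, p4 = False, p5 = False, p6 = True.
Every clause has at least one true literal under this assignment.
So p1=False, p2=False, p3=False, p4=False, p5=False, p6=True is a satisfying assignment.

SATISFIABLE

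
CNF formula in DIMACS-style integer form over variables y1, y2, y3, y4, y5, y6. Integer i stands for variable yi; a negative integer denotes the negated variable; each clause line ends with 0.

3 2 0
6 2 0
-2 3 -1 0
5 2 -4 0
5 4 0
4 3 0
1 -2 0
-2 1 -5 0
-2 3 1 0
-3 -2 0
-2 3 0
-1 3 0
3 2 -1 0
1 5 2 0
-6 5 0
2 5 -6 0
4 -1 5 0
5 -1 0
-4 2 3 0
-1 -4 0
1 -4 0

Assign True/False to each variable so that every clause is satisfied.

y1=0  y2=0  y3=1  y4=0  y5=1  y6=1

Check each clause:
  1. (y2 ∨ y3) — y3 is true.
  2. (y6 ∨ y2) — y6 is true.
  3. (¬y2 ∨ y3 ∨ ¬y1) — y3 is true.
  4. (y2 ∨ y5 ∨ ¬y4) — ¬y4 is true.
  5. (y5 ∨ y4) — y5 is true.
  6. (y3 ∨ y4) — y3 is true.
  7. (¬y2 ∨ y1) — ¬y2 is true.
  8. (¬y2 ∨ y1 ∨ ¬y5) — ¬y2 is true.
  9. (y3 ∨ ¬y2 ∨ y1) — y3 is true.
  10. (¬y2 ∨ ¬y3) — ¬y2 is true.
  11. (¬y2 ∨ y3) — y3 is true.
  12. (¬y1 ∨ y3) — y3 is true.
  13. (¬y1 ∨ y2 ∨ y3) — y3 is true.
  14. (y5 ∨ y2 ∨ y1) — y5 is true.
  15. (y5 ∨ ¬y6) — y5 is true.
  16. (y5 ∨ y2 ∨ ¬y6) — y5 is true.
  17. (y5 ∨ ¬y1 ∨ y4) — y5 is true.
  18. (y5 ∨ ¬y1) — y5 is true.
  19. (¬y4 ∨ y2 ∨ y3) — y3 is true.
  20. (¬y4 ∨ ¬y1) — ¬y4 is true.
  21. (¬y4 ∨ y1) — ¬y4 is true.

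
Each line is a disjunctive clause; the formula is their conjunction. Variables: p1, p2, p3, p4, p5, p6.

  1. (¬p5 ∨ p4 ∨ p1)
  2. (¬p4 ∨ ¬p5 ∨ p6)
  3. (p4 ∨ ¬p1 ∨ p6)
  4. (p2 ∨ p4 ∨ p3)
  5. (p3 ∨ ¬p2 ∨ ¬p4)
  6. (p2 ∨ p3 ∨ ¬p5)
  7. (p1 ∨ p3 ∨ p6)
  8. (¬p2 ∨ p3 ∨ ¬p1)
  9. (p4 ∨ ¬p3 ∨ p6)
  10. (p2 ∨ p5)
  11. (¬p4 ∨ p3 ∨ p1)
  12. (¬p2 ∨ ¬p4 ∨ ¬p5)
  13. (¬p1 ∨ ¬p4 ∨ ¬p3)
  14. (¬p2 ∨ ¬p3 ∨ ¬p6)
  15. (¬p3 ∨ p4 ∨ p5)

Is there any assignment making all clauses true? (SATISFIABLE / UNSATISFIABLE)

SATISFIABLE

Try p1 = False.
Set p2 = False and propagate.
  then p5 is forced to True.
  then p4 is forced to True.
  then p6 is forced to True.
  then p3 is forced to True.
So p1 = F, p2 = F, p3 = T, p4 = T, p5 = T, p6 = T is a satisfying assignment.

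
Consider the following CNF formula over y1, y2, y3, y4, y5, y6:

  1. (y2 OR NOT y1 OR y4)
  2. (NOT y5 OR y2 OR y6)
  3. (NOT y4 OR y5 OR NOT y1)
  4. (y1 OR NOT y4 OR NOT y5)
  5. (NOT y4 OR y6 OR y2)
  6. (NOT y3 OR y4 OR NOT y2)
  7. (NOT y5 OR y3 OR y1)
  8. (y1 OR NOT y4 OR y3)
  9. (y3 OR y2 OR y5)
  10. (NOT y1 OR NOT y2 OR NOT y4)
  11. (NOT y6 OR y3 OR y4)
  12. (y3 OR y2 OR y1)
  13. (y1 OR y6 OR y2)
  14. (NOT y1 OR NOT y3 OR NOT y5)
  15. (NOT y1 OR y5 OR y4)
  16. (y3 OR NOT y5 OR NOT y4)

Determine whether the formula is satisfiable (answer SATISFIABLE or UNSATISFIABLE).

SATISFIABLE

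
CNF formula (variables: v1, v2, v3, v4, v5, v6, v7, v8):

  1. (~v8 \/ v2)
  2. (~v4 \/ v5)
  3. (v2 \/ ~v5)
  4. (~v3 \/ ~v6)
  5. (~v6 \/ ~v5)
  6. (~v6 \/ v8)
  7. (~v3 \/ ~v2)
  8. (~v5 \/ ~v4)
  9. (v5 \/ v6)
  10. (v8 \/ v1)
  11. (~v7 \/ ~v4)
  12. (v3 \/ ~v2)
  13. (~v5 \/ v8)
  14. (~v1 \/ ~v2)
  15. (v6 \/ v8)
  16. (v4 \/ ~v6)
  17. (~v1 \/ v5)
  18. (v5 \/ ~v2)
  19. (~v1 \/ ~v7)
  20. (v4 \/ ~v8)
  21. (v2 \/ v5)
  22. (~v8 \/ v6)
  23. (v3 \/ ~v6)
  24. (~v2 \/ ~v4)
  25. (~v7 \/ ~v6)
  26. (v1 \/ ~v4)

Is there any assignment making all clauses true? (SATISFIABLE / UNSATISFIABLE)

v5 = True:
  propagation gives v2=True, v6=False, v3=False; an empty clause results — contradiction.
v5 = False:
  propagation gives v4=False, v6=True; an empty clause results — contradiction.
Every branch closes, so no satisfying assignment exists.

UNSATISFIABLE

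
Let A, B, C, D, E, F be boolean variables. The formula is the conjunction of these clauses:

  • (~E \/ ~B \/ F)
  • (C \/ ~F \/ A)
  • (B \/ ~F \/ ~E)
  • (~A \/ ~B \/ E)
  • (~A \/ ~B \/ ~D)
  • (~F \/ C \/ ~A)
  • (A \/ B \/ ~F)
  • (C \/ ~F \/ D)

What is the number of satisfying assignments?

Case analysis on F and A:
  F=T, A=T: remaining (B,C,D,E) ∈ {(F,T,F,F); (F,T,T,F); (T,T,F,T)} — 3.
  F=T, A=F: remaining (B,C,D,E) ∈ {(T,T,F,F); (T,T,F,T); (T,T,T,F); (T,T,T,T)} — 4.
  F=F, A=T: forces B=F; C, D, E free → 2^3 = 8.
  F=F, A=F: C, D free; 3 ways for (B,E) × 2^2 = 12.
Total: 3 + 4 + 8 + 12 = 27.

27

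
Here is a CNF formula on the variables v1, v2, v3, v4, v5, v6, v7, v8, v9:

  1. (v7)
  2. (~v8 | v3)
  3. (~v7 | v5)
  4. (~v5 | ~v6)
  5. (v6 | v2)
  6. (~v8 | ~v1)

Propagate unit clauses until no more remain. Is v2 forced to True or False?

True

Unit clause (v7) sets v7 = True.
From (~v7 | v5) and v7 = True: v5 = True.
(~v5 | ~v6): since v5 = True, the clause reduces to (~v6). v6 = False.
(v6 | v2): since v6 = False, the clause reduces to (v2). v2 = True.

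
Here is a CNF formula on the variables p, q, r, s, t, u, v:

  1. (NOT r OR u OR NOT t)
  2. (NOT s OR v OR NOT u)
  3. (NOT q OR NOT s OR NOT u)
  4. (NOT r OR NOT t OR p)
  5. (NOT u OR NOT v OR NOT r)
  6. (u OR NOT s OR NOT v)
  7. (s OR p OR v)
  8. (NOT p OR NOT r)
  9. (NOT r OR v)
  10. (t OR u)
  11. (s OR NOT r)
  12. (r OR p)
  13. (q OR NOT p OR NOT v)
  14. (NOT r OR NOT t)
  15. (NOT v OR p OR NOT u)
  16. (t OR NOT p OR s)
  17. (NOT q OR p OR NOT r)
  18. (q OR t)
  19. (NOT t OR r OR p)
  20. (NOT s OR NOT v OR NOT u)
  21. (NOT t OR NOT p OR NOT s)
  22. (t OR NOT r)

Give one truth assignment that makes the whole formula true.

Try p = True.
  then r is forced to False.
For the remaining variables, q = True, s = False, t = True, u = True, v = True works.
Every clause has at least one true literal under this assignment.
Check each clause:
  1. (NOT t OR NOT r OR u) — NOT r is true.
  2. (v OR NOT s OR NOT u) — NOT s is true.
  3. (NOT s OR NOT q OR NOT u) — NOT s is true.
  4. (NOT t OR p OR NOT r) — p is true.
  5. (NOT v OR NOT u OR NOT r) — NOT r is true.
  6. (u OR NOT s OR NOT v) — NOT s is true.
  7. (p OR s OR v) — p is true.
  8. (NOT r OR NOT p) — NOT r is true.
  9. (NOT r OR v) — NOT r is true.
  10. (u OR t) — t is true.
  11. (NOT r OR s) — NOT r is true.
  12. (p OR r) — p is true.
  13. (NOT v OR q OR NOT p) — q is true.
  14. (NOT r OR NOT t) — NOT r is true.
  15. (NOT u OR NOT v OR p) — p is true.
  16. (NOT p OR t OR s) — t is true.
  17. (NOT r OR NOT q OR p) — p is true.
  18. (q OR t) — q is true.
  19. (NOT t OR r OR p) — p is true.
  20. (NOT v OR NOT u OR NOT s) — NOT s is true.
  21. (NOT s OR NOT t OR NOT p) — NOT s is true.
  22. (t OR NOT r) — NOT r is true.

p = True, q = True, r = False, s = False, t = True, u = True, v = True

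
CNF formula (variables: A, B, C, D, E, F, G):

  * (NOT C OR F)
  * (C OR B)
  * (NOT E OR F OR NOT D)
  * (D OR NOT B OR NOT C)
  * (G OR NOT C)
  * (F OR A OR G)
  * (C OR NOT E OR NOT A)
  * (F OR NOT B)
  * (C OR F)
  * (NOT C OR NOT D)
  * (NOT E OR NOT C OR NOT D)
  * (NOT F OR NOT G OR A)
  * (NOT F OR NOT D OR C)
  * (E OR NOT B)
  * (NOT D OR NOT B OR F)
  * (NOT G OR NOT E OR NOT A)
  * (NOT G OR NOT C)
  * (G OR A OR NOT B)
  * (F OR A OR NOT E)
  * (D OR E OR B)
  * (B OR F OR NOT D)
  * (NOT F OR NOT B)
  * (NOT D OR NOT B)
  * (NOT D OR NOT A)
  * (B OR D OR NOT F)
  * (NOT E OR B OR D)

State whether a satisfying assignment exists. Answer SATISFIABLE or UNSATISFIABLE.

B = True:
  propagation gives F=True; an empty clause results — contradiction.
B = False:
  propagation gives C=True, F=True, G=True; an empty clause results — contradiction.
Every branch closes, so no satisfying assignment exists.

UNSATISFIABLE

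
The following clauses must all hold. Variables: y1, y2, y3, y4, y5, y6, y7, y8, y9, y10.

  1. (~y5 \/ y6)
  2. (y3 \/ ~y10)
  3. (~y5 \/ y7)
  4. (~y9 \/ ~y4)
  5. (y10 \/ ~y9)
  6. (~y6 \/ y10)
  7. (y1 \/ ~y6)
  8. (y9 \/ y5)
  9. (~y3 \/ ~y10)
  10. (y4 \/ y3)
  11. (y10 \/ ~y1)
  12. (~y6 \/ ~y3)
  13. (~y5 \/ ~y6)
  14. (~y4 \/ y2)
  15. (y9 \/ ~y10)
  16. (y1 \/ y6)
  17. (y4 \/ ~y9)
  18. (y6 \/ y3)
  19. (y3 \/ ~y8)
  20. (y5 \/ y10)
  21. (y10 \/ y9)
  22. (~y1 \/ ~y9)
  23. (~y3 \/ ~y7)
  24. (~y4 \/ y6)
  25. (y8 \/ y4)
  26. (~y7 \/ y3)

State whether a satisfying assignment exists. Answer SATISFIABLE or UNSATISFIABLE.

y3 = True:
  propagation gives y10=False, y9=False; an empty clause results — contradiction.
y3 = False:
  propagation gives y10=False, y9=False; an empty clause results — contradiction.
Every branch closes, so no satisfying assignment exists.

UNSATISFIABLE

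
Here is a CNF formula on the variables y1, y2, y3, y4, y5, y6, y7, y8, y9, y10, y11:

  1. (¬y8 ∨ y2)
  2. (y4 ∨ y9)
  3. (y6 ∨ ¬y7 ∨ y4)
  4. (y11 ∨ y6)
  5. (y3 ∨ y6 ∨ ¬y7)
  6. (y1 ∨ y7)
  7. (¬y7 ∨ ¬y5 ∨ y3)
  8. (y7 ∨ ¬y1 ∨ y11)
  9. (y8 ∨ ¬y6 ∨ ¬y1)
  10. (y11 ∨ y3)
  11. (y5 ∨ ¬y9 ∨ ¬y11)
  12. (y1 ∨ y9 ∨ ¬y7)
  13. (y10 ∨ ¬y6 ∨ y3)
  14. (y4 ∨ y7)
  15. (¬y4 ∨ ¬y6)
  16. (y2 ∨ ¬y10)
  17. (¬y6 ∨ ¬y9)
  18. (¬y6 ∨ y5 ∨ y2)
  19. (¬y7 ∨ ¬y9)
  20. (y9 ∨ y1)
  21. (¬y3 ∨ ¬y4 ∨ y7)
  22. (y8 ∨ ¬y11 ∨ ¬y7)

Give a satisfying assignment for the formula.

y1=1, y2=1, y3=0, y4=1, y5=1, y6=0, y7=0, y8=1, y9=0, y10=0, y11=1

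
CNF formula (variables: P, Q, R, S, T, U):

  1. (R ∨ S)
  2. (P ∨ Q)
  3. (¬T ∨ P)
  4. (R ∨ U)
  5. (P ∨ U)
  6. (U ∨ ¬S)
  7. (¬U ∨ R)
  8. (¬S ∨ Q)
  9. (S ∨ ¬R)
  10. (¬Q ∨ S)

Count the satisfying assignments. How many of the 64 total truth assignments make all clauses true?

The models are:
  P=0 Q=1 R=1 S=1 T=0 U=1
  P=1 Q=1 R=1 S=1 T=0 U=1
  P=1 Q=1 R=1 S=1 T=1 U=1
That's 3 in total.

3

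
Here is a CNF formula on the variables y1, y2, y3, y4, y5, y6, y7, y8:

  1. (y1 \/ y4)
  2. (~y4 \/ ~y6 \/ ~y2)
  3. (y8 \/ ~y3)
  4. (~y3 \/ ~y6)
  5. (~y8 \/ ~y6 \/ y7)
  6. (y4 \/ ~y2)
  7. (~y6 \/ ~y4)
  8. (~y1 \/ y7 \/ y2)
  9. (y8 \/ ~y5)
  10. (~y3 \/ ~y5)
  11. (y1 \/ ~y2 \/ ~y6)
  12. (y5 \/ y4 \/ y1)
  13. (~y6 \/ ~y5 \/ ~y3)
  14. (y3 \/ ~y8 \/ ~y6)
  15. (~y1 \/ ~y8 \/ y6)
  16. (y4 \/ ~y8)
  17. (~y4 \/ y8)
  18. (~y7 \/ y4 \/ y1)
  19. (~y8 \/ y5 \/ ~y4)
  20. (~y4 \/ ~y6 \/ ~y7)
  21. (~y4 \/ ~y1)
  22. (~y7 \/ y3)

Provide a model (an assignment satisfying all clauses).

Branch on y1: take y1 = False.
  then y4 is forced to True.
  then y6 is forced to False.
  then y8 is forced to True.
  then y5 is forced to True.
  then y3 is forced to False.
  then y7 is forced to False.
y2 is now unconstrained; take y2 = True.

y1=False, y2=True, y3=False, y4=True, y5=True, y6=False, y7=False, y8=True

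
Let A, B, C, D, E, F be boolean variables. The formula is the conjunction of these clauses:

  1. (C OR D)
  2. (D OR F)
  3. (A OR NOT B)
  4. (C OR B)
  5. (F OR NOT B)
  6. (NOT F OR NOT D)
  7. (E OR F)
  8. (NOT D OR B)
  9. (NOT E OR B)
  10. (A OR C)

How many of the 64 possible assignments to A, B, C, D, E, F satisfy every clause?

Satisfying assignments:
  A=0 B=0 C=1 D=0 E=0 F=1
  A=1 B=0 C=1 D=0 E=0 F=1
  A=1 B=1 C=1 D=0 E=0 F=1
  A=1 B=1 C=1 D=0 E=1 F=1
That's 4 in total.

4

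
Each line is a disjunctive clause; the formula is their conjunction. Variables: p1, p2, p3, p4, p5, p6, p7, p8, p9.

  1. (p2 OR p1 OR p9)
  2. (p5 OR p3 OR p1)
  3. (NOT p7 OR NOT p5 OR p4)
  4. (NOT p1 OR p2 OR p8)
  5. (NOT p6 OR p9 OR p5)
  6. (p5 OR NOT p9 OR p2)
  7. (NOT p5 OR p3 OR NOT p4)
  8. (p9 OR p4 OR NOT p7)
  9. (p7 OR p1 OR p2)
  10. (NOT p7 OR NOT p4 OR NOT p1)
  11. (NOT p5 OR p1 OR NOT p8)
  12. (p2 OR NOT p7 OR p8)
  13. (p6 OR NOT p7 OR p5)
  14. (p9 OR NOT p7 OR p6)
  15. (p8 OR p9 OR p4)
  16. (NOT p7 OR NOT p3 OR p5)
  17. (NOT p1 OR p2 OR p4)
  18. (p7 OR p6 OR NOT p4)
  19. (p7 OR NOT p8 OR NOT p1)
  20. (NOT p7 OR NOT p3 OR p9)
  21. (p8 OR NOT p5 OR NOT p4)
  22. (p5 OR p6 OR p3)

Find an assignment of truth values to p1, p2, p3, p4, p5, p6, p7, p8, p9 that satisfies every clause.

p1=F, p2=T, p3=T, p4=T, p5=F, p6=T, p7=F, p8=T, p9=T

Check each clause:
  1. (p2 OR p9 OR p1) — p2 is true.
  2. (p3 OR p1 OR p5) — p3 is true.
  3. (NOT p7 OR p4 OR NOT p5) — NOT p7 is true.
  4. (p2 OR p8 OR NOT p1) — p8 is true.
  5. (p5 OR NOT p6 OR p9) — p9 is true.
  6. (p2 OR NOT p9 OR p5) — p2 is true.
  7. (NOT p4 OR p3 OR NOT p5) — p3 is true.
  8. (NOT p7 OR p9 OR p4) — NOT p7 is true.
  9. (p7 OR p2 OR p1) — p2 is true.
  10. (NOT p4 OR NOT p1 OR NOT p7) — NOT p7 is true.
  11. (NOT p8 OR NOT p5 OR p1) — NOT p5 is true.
  12. (p8 OR p2 OR NOT p7) — p8 is true.
  13. (p5 OR p6 OR NOT p7) — NOT p7 is true.
  14. (p9 OR NOT p7 OR p6) — p9 is true.
  15. (p4 OR p9 OR p8) — p8 is true.
  16. (NOT p7 OR p5 OR NOT p3) — NOT p7 is true.
  17. (p4 OR NOT p1 OR p2) — p2 is true.
  18. (p7 OR p6 OR NOT p4) — p6 is true.
  19. (NOT p1 OR p7 OR NOT p8) — NOT p1 is true.
  20. (p9 OR NOT p7 OR NOT p3) — p9 is true.
  21. (NOT p4 OR NOT p5 OR p8) — p8 is true.
  22. (p5 OR p3 OR p6) — p3 is true.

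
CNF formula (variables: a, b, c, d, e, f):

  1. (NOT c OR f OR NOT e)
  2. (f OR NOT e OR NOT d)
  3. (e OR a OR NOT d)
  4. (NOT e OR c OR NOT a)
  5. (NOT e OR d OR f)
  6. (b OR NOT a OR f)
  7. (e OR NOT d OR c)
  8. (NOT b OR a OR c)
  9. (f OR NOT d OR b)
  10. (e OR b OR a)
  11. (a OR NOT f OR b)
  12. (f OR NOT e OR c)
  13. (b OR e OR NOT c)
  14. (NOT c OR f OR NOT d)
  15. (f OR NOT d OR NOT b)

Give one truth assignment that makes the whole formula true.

a = 1, b = 1, c = 0, d = 0, e = 0, f = 0

Check each clause:
  1. (f OR NOT c OR NOT e) — NOT e is true.
  2. (NOT d OR f OR NOT e) — NOT e is true.
  3. (e OR NOT d OR a) — a is true.
  4. (c OR NOT e OR NOT a) — NOT e is true.
  5. (d OR f OR NOT e) — NOT e is true.
  6. (NOT a OR f OR b) — b is true.
  7. (NOT d OR c OR e) — NOT d is true.
  8. (c OR NOT b OR a) — a is true.
  9. (b OR NOT d OR f) — b is true.
  10. (a OR e OR b) — a is true.
  11. (b OR NOT f OR a) — a is true.
  12. (c OR NOT e OR f) — NOT e is true.
  13. (b OR e OR NOT c) — NOT c is true.
  14. (f OR NOT c OR NOT d) — NOT d is true.
  15. (NOT b OR f OR NOT d) — NOT d is true.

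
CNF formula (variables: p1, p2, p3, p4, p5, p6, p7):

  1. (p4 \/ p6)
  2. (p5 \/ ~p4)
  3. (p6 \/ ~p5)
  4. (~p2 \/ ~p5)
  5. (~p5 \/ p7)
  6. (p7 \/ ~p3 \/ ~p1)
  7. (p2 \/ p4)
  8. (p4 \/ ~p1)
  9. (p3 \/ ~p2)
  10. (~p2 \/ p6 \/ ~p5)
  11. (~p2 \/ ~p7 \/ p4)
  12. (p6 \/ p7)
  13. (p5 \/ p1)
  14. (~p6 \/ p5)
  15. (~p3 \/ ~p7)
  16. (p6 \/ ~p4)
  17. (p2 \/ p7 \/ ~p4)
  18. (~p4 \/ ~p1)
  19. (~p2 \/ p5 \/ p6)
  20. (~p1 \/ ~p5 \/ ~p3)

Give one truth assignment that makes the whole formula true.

p1=F  p2=F  p3=F  p4=T  p5=T  p6=T  p7=T

Set p1 = False and propagate.
  then p5 is forced to True.
  then p6 is forced to True.
  then p2 is forced to False.
  then p7 is forced to True.
  then p4 is forced to True.
  then p3 is forced to False.
Every clause has at least one true literal under this assignment.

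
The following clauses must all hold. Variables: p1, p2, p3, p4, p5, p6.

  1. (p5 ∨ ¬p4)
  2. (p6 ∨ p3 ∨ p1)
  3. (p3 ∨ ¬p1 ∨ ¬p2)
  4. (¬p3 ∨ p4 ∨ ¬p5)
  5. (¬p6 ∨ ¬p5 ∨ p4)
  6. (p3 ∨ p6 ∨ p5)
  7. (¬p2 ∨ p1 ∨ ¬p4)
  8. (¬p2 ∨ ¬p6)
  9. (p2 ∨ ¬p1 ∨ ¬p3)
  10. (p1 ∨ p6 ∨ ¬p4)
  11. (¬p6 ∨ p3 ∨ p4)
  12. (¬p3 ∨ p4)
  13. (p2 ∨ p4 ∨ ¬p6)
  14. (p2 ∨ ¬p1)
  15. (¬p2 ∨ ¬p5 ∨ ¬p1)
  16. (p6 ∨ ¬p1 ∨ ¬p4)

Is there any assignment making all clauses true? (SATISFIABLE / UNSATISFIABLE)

SATISFIABLE

Try p1 = False.
For the remaining variables, p2 = False, p3 = True, p4 = True, p5 = True, p6 = True works.
So p1=False, p2=False, p3=True, p4=True, p5=True, p6=True is a satisfying assignment.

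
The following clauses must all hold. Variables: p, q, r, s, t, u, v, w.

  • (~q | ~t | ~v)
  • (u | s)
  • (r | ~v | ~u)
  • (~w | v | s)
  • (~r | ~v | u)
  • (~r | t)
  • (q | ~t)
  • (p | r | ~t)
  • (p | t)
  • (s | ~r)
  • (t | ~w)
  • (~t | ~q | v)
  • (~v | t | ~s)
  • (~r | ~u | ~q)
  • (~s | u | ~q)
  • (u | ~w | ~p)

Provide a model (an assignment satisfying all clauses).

Pure literal: w appears only negated; assign w = False.
Try p = True.
Branch on q: take q = True.
The remaining clauses are satisfied by r = False, s = False, t = False, u = True, v = False.
Check each clause:
  1. (~t | ~v | ~q) — ~v is true.
  2. (u | s) — u is true.
  3. (r | ~v | ~u) — ~v is true.
  4. (v | ~w | s) — ~w is true.
  5. (~r | u | ~v) — ~v is true.
  6. (~r | t) — ~r is true.
  7. (q | ~t) — q is true.
  8. (p | ~t | r) — p is true.
  9. (t | p) — p is true.
  10. (~r | s) — ~r is true.
  11. (~w | t) — ~w is true.
  12. (~q | ~t | v) — ~t is true.
  13. (~v | t | ~s) — ~v is true.
  14. (~u | ~q | ~r) — ~r is true.
  15. (u | ~q | ~s) — ~s is true.
  16. (~p | ~w | u) — ~w is true.

p=True  q=True  r=False  s=False  t=False  u=True  v=False  w=False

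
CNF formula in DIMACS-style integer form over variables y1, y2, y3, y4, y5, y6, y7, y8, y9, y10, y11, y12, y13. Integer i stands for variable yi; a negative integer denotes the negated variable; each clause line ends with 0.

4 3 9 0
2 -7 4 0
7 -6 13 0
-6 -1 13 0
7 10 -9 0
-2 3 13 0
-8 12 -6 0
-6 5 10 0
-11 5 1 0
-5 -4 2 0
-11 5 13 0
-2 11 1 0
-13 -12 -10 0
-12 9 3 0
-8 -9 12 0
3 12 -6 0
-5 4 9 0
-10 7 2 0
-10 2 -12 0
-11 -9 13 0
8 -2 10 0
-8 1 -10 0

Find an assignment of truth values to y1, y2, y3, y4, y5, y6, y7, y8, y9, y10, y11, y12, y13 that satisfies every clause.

y1=T, y2=T, y3=T, y4=T, y5=T, y6=F, y7=T, y8=T, y9=F, y10=T, y11=T, y12=F, y13=T

Check each clause:
  1. (y3 || y9 || y4) — y3 is true.
  2. (y4 || !y7 || y2) — y2 is true.
  3. (y13 || !y6 || y7) — !y6 is true.
  4. (!y6 || y13 || !y1) — !y6 is true.
  5. (y10 || y7 || !y9) — y10 is true.
  6. (!y2 || y3 || y13) — y3 is true.
  7. (!y8 || !y6 || y12) — !y6 is true.
  8. (y5 || y10 || !y6) — !y6 is true.
  9. (!y11 || y5 || y1) — y1 is true.
  10. (y2 || !y4 || !y5) — y2 is true.
  11. (!y11 || y13 || y5) — y5 is true.
  12. (y11 || y1 || !y2) — y1 is true.
  13. (!y13 || !y12 || !y10) — !y12 is true.
  14. (!y12 || y3 || y9) — y3 is true.
  15. (!y8 || !y9 || y12) — !y9 is true.
  16. (!y6 || y12 || y3) — !y6 is true.
  17. (y9 || y4 || !y5) — y4 is true.
  18. (y2 || !y10 || y7) — y2 is true.
  19. (!y12 || !y10 || y2) — y2 is true.
  20. (!y9 || !y11 || y13) — y13 is true.
  21. (y8 || y10 || !y2) — y8 is true.
  22. (y1 || !y10 || !y8) — y1 is true.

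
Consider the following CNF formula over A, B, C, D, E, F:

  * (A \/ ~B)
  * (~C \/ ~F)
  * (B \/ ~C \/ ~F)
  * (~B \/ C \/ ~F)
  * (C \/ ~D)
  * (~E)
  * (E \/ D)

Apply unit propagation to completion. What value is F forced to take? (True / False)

(~E) stands alone — E = False.
(E \/ D) with E = False leaves only D, so D = True.
From (C \/ ~D) and D = True: C = True.
From (~F \/ ~C) and C = True: F = False.

False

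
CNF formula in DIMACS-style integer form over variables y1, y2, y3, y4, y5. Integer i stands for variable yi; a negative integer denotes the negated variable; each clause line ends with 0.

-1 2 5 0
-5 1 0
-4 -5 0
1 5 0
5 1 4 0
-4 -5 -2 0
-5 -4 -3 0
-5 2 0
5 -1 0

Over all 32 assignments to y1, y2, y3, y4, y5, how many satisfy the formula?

2

Satisfying assignments:
  y1=T y2=T y3=F y4=F y5=T
  y1=T y2=T y3=T y4=F y5=T
That's 2 in total.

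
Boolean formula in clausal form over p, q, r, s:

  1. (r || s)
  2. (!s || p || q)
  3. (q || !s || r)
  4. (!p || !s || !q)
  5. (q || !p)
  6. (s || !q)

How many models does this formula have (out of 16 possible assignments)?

Satisfying assignments:
  p=F q=F r=T s=F
  p=F q=T r=F s=T
  p=F q=T r=T s=T
Count: 3.

3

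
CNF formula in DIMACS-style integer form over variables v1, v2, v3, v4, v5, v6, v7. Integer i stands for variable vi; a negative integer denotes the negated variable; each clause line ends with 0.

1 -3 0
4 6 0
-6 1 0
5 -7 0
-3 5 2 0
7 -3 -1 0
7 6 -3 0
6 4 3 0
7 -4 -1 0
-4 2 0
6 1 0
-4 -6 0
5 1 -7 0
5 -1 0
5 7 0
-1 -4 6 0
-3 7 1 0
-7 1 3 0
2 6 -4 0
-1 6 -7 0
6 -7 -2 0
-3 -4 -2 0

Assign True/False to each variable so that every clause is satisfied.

v5 occurs only positively in the remaining clauses — set v5 = True.
Try v1 = True.
Branch on v2: take v2 = False.
  then v4 is forced to False.
  then v6 is forced to True.
For the remaining variables, v3 = False, v7 = True works.
Check each clause:
  1. (¬v3 ∨ v1) — v1 is true.
  2. (v4 ∨ v6) — v6 is true.
  3. (¬v6 ∨ v1) — v1 is true.
  4. (¬v7 ∨ v5) — v5 is true.
  5. (v2 ∨ ¬v3 ∨ v5) — ¬v3 is true.
  6. (¬v3 ∨ ¬v1 ∨ v7) — ¬v3 is true.
  7. (v7 ∨ ¬v3 ∨ v6) — ¬v3 is true.
  8. (v3 ∨ v4 ∨ v6) — v6 is true.
  9. (¬v1 ∨ ¬v4 ∨ v7) — ¬v4 is true.
  10. (¬v4 ∨ v2) — ¬v4 is true.
  11. (v6 ∨ v1) — v1 is true.
  12. (¬v4 ∨ ¬v6) — ¬v4 is true.
  13. (v1 ∨ v5 ∨ ¬v7) — v1 is true.
  14. (¬v1 ∨ v5) — v5 is true.
  15. (v5 ∨ v7) — v5 is true.
  16. (v6 ∨ ¬v4 ∨ ¬v1) — ¬v4 is true.
  17. (v7 ∨ ¬v3 ∨ v1) — v1 is true.
  18. (¬v7 ∨ v1 ∨ v3) — v1 is true.
  19. (v2 ∨ ¬v4 ∨ v6) — ¬v4 is true.
  20. (v6 ∨ ¬v7 ∨ ¬v1) — v6 is true.
  21. (v6 ∨ ¬v7 ∨ ¬v2) — ¬v2 is true.
  22. (¬v3 ∨ ¬v2 ∨ ¬v4) — ¬v4 is true.

v1 = True, v2 = False, v3 = False, v4 = False, v5 = True, v6 = True, v7 = True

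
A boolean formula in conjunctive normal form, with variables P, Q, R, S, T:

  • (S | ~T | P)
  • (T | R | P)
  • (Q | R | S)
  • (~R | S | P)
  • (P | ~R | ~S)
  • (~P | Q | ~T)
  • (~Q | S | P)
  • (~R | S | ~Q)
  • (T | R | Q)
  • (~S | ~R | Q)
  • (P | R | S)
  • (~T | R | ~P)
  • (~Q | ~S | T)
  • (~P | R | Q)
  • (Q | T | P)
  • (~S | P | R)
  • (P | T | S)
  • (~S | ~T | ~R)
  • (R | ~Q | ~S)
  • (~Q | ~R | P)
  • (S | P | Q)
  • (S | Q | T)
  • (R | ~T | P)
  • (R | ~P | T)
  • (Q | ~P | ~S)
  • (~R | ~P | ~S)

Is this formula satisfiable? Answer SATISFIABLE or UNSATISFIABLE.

P = True:
  Q = True:
    R = True:
      propagation gives S=True; contradiction.
    R = False:
      propagation gives T=False; contradiction.
  Q = False:
    propagation gives T=False, R=True, S=False; an empty clause results — contradiction.
P = False:
  S = True:
    propagation gives R=False; an empty clause results — contradiction.
  S = False:
    propagation gives T=False; an empty clause results — contradiction.
Every branch closes, so no satisfying assignment exists.

UNSATISFIABLE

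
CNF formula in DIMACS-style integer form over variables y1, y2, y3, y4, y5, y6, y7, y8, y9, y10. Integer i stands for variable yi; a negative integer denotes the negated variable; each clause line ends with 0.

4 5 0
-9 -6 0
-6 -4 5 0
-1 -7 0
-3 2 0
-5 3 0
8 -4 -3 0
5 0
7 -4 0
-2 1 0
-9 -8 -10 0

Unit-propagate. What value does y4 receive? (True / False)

False

(y5) stands alone — y5 = True.
(y3 OR NOT y5) with y5 = True leaves only y3, so y3 = True.
From (y2 OR NOT y3) and y3 = True: y2 = True.
(y1 OR NOT y2) with y2 = True leaves only y1, so y1 = True.
(NOT y7 OR NOT y1): since y1 = True, the clause reduces to (NOT y7). y7 = False.
In (NOT y4 OR y7), y7 is now false; NOT y4 must hold, so y4 = False.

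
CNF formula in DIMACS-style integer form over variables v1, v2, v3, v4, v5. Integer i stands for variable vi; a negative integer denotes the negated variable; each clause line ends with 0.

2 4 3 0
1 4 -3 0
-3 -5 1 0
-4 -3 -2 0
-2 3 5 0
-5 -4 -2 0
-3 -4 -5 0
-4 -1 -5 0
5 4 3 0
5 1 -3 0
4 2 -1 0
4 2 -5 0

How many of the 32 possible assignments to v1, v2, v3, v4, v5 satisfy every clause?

Satisfying assignments:
  v1=0 v2=0 v3=0 v4=1 v5=0
  v1=0 v2=0 v3=0 v4=1 v5=1
  v1=0 v2=1 v3=0 v4=0 v5=1
  v1=1 v2=0 v3=0 v4=1 v5=0
  v1=1 v2=0 v3=1 v4=1 v5=0
  v1=1 v2=1 v3=0 v4=0 v5=1
  v1=1 v2=1 v3=1 v4=0 v5=0
  v1=1 v2=1 v3=1 v4=0 v5=1
That's 8 in total.

8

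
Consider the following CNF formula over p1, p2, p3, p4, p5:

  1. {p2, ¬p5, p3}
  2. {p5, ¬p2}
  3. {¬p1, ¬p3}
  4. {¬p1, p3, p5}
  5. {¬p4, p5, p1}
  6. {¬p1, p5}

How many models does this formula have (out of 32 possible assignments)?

10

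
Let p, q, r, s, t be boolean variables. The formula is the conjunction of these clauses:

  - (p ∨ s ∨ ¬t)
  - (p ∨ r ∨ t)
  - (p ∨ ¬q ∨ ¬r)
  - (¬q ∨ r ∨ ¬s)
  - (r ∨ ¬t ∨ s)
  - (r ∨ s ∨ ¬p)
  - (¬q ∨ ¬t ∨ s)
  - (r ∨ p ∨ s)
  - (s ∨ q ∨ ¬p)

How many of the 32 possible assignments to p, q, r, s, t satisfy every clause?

Case analysis on s and p:
  s=1, p=1: t free; 3 ways for (q,r) × 2^1 = 6.
  s=1, p=0: remaining (q,r,t) ∈ {(0,0,1); (0,1,0); (0,1,1)} — 3.
  s=0, p=1: remaining (q,r,t) ∈ {(1,1,0)} — 1.
  s=0, p=0: remaining (q,r,t) ∈ {(0,1,0)} — 1.
Total: 6 + 3 + 1 + 1 = 11.

11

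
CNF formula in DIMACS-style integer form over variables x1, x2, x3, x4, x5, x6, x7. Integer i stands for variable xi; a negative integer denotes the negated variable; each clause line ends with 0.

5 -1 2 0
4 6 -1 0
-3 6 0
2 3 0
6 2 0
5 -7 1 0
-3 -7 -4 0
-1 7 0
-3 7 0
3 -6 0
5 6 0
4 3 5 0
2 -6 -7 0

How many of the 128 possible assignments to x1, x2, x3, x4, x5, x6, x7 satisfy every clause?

8

Split on x3, then x6.
  x3=1, x6=1: remaining (x1,x2,x4,x5,x7) ∈ {(0,1,0,1,1); (1,1,0,0,1); (1,1,0,1,1)} — 3.
  x3=1, x6=0: a clause becomes empty — 0.
  x3=0, x6=1: a clause becomes empty — 0.
  x3=0, x6=0: 5 of the 32 assignments to (x1,x2,x4,x5,x7) work.
Total: 3 + 0 + 0 + 5 = 8.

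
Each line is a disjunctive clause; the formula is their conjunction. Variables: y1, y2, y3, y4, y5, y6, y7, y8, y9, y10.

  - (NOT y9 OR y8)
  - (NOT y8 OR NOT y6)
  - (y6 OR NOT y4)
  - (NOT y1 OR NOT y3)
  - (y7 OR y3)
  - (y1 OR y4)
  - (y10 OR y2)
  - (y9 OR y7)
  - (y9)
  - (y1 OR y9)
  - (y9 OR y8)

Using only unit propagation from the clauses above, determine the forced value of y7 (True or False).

True

Unit clause (y9) sets y9 = True.
In (y8 OR NOT y9), NOT y9 is now false; y8 must hold, so y8 = True.
From (NOT y6 OR NOT y8) and y8 = True: y6 = False.
In (y6 OR NOT y4), y6 is now false; NOT y4 must hold, so y4 = False.
From (y4 OR y1) and y4 = False: y1 = True.
(NOT y3 OR NOT y1) with y1 = True leaves only NOT y3, so y3 = False.
(y7 OR y3) with y3 = False leaves only y7, so y7 = True.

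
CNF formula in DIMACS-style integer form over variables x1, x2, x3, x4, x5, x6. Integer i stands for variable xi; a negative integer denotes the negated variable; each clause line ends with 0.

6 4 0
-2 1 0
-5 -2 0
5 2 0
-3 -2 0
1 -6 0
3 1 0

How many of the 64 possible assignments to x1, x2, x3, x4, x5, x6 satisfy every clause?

10

Case analysis on x2 and x1:
  x2=T, x1=T: remaining (x3,x4,x5,x6) ∈ {(F,F,F,T); (F,T,F,F); (F,T,F,T)} — 3.
  x2=T, x1=F: a clause becomes empty — 0.
  x2=F, x1=T: x3 free; 3 ways for (x4,x5,x6) × 2^1 = 6.
  x2=F, x1=F: remaining (x3,x4,x5,x6) ∈ {(T,T,T,F)} — 1.
Total: 3 + 0 + 6 + 1 = 10.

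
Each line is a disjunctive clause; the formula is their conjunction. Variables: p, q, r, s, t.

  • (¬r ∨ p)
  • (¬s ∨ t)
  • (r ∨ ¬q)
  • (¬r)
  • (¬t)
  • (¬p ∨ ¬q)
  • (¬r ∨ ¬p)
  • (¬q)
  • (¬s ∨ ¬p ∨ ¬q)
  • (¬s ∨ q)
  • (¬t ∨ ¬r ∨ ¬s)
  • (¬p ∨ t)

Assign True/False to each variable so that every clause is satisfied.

p = F, q = F, r = F, s = F, t = F

The clause (¬r) is unit: r must be False.
Unit propagation: (¬q) forces q = False.
The clause (¬t) is unit: t must be False.
(¬s) is a unit clause, so s = False.
(¬p) is a unit clause, so p = False.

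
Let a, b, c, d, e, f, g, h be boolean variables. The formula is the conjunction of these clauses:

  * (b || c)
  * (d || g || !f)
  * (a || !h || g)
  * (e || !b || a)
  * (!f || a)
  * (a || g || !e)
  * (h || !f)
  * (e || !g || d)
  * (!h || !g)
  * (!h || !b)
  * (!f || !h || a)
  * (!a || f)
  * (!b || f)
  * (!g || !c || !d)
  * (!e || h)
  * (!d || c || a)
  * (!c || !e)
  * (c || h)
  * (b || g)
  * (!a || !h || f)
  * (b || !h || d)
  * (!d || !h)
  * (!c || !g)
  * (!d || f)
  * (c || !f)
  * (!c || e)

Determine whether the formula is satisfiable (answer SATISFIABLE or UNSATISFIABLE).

UNSATISFIABLE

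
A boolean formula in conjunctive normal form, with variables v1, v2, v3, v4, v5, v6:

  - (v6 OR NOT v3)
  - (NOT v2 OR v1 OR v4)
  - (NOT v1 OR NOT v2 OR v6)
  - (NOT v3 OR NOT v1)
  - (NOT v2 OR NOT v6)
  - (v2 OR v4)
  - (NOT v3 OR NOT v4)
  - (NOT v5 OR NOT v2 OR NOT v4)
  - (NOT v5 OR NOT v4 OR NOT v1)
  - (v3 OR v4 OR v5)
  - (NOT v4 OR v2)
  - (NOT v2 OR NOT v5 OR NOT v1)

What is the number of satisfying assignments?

1

Satisfying assignments:
  v1=0 v2=1 v3=0 v4=1 v5=0 v6=0
Count: 1.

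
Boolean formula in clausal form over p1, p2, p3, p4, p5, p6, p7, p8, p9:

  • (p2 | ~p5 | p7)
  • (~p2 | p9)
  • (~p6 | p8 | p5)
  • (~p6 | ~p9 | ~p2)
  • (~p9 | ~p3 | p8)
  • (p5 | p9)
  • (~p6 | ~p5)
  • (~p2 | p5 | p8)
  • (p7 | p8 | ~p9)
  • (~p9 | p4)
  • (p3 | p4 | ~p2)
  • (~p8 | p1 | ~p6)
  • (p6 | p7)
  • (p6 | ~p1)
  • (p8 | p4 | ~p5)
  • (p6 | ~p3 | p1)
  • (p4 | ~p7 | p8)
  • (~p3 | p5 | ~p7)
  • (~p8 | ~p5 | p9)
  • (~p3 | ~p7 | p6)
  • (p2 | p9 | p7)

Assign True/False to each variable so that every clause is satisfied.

p1 = True, p2 = False, p3 = False, p4 = True, p5 = False, p6 = True, p7 = True, p8 = True, p9 = True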